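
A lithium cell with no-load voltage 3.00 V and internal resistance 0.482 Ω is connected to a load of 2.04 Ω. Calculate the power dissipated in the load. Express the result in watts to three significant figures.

2.89 W

With r and R in series, I = ε/(r+R); the load dissipates I²R.
I = ε / (r + R) = 3.00 / (0.482 + 2.04) = 1.190 A
P_load = I² R = (1.190)² × 2.04 = 2.887 W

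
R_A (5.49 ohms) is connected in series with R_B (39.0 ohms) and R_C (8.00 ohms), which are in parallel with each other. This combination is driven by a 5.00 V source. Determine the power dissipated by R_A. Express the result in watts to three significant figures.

0.933 W

Reduce the parallel pair to R_p first; the network is then a simple series string.
R_p = (39.0×8.00)/(39.0+8.00) = 6.638 Ω
R_total = 5.49 + 6.638 = 12.13 Ω
I = V / R_total = 5.00 / 12.13 = 0.4123 A
All the current flows through R_A; use P = I²R.
P_R_A = (0.4123)² × 5.49 = 0.9331 W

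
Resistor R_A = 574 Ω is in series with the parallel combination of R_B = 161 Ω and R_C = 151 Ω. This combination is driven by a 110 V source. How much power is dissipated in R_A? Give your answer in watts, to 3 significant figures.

Replace R_B and R_C with their parallel equivalent so the circuit becomes R_A in series with R_p.
R_p = (161×151)/(161+151) = 77.92 Ω
R_total = 574 + 77.92 = 651.9 Ω
I = V / R_total = 110 / 651.9 = 0.1687 A
The full supply current passes through R_A: P = I²R.
P_R_A = (0.1687)² × 574 = 16.34 W

16.3 W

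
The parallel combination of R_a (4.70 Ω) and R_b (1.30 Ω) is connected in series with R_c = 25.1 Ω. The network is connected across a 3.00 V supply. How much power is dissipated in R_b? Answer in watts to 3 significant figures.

Reduce the parallel combination to a single R_p; the circuit then becomes R_p in series with the remaining resistor.
R_p = (4.70×1.30)/(4.70+1.30) = 1.018 Ω
R_total = R_p + 25.1 = 1.018 + 25.1 = 26.12 Ω
I = V / R_total = 3.00 / 26.12 = 0.1149 A
Voltage across the parallel pair: V_p = I × R_p = 0.1149 × 1.018 = 0.1170 V
R_b sits across V_p; its power is V_p²/R.
P_R_b = (0.1170)² / 1.30 = 0.01052 W

0.0105 W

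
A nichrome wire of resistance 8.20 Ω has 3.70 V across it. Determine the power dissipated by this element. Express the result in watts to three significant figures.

1.67 W

Voltage and resistance are given, so P = V²/R is the one-step route.
P = (3.70 V)² / 8.20 Ω = 1.670 W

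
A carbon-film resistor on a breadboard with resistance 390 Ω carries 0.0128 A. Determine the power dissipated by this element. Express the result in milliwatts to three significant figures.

Knowing I and R, the power is just I²R — no need to find V first.
P = (0.01280 A)² × 390 Ω = 0.06390 W

63.9 mW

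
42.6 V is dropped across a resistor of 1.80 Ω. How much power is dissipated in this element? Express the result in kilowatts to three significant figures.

With V across and R both known, P = V²/R gives the dissipation directly.
P = (42.6 V)² / 1.80 Ω = 1008 W

1.01 kW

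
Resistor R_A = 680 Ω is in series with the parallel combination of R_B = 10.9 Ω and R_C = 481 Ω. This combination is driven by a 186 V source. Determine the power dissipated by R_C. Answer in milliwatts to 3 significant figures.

17.1 mW

Collapse R_B‖R_C to a single equivalent, reducing the network to two series elements.
R_p = (10.9×481)/(10.9+481) = 10.66 Ω
R_total = 680 + 10.66 = 690.7 Ω
I = V / R_total = 186 / 690.7 = 0.2693 A
Voltage across the parallel pair: V_p = I × R_p = 0.2693 × 10.66 = 2.870 V
R_C is across V_p, so use P = V²/R for that branch.
P_R_C = (2.870)² / 481 = 0.01713 W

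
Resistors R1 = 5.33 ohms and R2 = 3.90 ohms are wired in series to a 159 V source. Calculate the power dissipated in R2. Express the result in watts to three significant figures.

Every series element carries the same I. Get I from the total resistance, then P = I² × R2.
R_total = 5.33 + 3.90 = 9.230 Ω
I = V / R_total = 159 / 9.230 = 17.23 A
P_R2 = I² × R2 = (17.23)² × 3.90 = 1157 W

1160 W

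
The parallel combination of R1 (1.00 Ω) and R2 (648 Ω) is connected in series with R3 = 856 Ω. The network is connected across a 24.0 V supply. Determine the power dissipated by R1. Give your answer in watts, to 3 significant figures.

0.000782 W

First find R_p for the parallel pair, then treat R_p + R3 as a series loop.
R_p = (1.00×648)/(1.00+648) = 0.9985 Ω
R_total = R_p + 856 = 0.9985 + 856 = 857.0 Ω
I = V / R_total = 24.0 / 857.0 = 0.02800 A
Voltage across the parallel pair: V_p = I × R_p = 0.02800 × 0.9985 = 0.02796 V
Use P = V²/R for R1 with V = V_p.
P_R1 = (0.02796)² / 1.00 = 0.0007818 W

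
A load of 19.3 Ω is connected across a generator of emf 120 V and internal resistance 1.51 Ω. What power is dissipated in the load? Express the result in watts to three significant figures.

642 W

The internal resistance and the load are in series, so the same I flows through both; get I from ε/(r+R), then I²R for the load.
I = ε / (r + R) = 120 / (1.51 + 19.3) = 5.766 A
P_load = I² R = (5.766)² × 19.3 = 641.8 W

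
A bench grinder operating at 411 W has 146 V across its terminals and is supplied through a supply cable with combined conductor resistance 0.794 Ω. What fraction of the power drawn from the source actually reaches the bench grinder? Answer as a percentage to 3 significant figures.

I = P / V = 411 / 146 = 2.815 A through the supply cable.
P_line = I² R_line = (2.815)² × 0.794 = 6.292 W
P_source = P_load + P_line = 411.0 + 6.292 = 417.3 W
η = P_load / P_source = 411.0 / 417.3 = 0.9849

98.5 %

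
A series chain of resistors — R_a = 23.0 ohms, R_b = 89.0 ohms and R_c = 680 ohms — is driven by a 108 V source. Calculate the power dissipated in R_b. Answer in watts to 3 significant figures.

1.65 W

In a series string the same current flows through every resistor — find that current, then P = I²R for the one we want.
R_total = 23.0 + 89.0 + 680 = 792.0 Ω
I = V / R_total = 108 / 792.0 = 0.1364 A
P_R_b = I² × R_b = (0.1364)² × 89.0 = 1.655 W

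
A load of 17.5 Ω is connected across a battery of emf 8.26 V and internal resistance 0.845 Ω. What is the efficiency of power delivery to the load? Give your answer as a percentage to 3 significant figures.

95.4 %

η = P_load/(P_load+P_int) = I²R/(I²R+I²r) = R/(R+r) — the I² cancels for series elements.
η = R / (R + r) = 17.5 / (17.5 + 0.845) = 0.9539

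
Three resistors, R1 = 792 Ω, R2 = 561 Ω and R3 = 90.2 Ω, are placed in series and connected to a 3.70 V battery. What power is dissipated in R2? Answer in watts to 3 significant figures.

The current is common to all series resistors; compute it, then apply P = I²R for the target.
R_total = 792 + 561 + 90.2 = 1443 Ω
I = V / R_total = 3.70 / 1443 = 0.002564 A
P_R2 = I² × R2 = (0.002564)² × 561 = 0.003687 W

0.00369 W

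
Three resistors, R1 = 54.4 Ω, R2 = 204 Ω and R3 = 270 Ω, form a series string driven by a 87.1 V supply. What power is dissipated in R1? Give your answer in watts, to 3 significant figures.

In a series string the same current flows through every resistor — find that current, then P = I²R for the one we want.
R_total = 54.4 + 204 + 270 = 528.4 Ω
I = V / R_total = 87.1 / 528.4 = 0.1648 A
P_R1 = I² × R1 = (0.1648)² × 54.4 = 1.478 W

1.48 W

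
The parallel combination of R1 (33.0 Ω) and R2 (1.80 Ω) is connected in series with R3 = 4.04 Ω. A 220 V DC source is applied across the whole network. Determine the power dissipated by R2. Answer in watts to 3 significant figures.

Reduce the parallel combination to a single R_p; the circuit then becomes R_p in series with the remaining resistor.
R_p = (33.0×1.80)/(33.0+1.80) = 1.707 Ω
R_total = R_p + 4.04 = 1.707 + 4.04 = 5.747 Ω
I = V / R_total = 220 / 5.747 = 38.28 A
Voltage across the parallel pair: V_p = I × R_p = 38.28 × 1.707 = 65.34 V
Use P = V²/R for R2 with V = V_p.
P_R2 = (65.34)² / 1.80 = 2372 W

2370 W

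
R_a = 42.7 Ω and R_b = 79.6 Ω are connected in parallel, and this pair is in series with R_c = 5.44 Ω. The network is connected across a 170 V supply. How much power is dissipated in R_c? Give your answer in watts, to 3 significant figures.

142 W

Collapse the R_a‖R_b pair into one equivalent R_p; then R_p and R_c form a series string.
R_p = (42.7×79.6)/(42.7+79.6) = 27.79 Ω
R_total = R_p + 5.44 = 27.79 + 5.44 = 33.23 Ω
I = V / R_total = 170 / 33.23 = 5.116 A
R_c is the series element, so its power is I²R.
P_R_c = (5.116)² × 5.44 = 142.4 W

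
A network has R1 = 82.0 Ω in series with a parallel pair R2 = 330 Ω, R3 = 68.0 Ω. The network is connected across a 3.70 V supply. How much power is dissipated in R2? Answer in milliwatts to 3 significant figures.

6.89 mW

Replace R2 and R3 with their parallel equivalent so the circuit becomes R1 in series with R_p.
R_p = (330×68.0)/(330+68.0) = 56.38 Ω
R_total = 82.0 + 56.38 = 138.4 Ω
I = V / R_total = 3.70 / 138.4 = 0.02674 A
Voltage across the parallel pair: V_p = I × R_p = 0.02674 × 56.38 = 1.508 V
R2 is across V_p, so use P = V²/R for that branch.
P_R2 = (1.508)² / 330 = 0.006887 W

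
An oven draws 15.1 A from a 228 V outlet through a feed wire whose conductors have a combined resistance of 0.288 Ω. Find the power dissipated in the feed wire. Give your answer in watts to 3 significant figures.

65.7 W

The feed wire and load are in series, so the same current flows in both; the loss is I²R_line.
The feed wire carries the full 15.1 A.
P_line = I² R_line = (15.10)² × 0.288 = 65.67 W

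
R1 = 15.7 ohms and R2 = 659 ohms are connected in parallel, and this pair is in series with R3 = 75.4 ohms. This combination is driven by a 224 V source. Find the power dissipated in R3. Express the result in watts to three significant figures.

Combine R1 and R2 into their parallel equivalent first, reducing the network to two series resistors.
R_p = (15.7×659)/(15.7+659) = 15.33 Ω
R_total = R_p + 75.4 = 15.33 + 75.4 = 90.73 Ω
I = V / R_total = 224 / 90.73 = 2.469 A
All the supply current flows through R3; use P = I²R3.
P_R3 = (2.469)² × 75.4 = 459.5 W

460 W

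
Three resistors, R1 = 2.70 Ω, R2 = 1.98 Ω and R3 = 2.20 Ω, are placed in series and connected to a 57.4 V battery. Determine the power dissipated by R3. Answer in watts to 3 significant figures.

Series elements share the same current, so find I first, then use P = I²R.
R_total = 2.70 + 1.98 + 2.20 = 6.880 Ω
I = V / R_total = 57.4 / 6.880 = 8.343 A
P_R3 = I² × R3 = (8.343)² × 2.20 = 153.1 W

153 W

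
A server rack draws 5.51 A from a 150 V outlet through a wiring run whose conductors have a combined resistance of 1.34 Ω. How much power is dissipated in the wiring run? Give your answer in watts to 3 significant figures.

The wiring run is a series resistance carrying the load current; its dissipation is I²R_line.
The wiring run carries the full 5.51 A.
P_line = I² R_line = (5.510)² × 1.34 = 40.68 W

40.7 W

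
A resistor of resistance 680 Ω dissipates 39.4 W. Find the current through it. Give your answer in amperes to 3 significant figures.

From P = V I = I²R = V²/R, with the two given quantities we get I = √(P / R).
I = √(39.4 / 680) = 0.2407 A

0.241 A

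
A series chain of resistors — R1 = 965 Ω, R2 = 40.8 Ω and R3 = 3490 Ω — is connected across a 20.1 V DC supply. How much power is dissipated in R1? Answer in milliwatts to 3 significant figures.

19.3 mW

In a series string the same current flows through every resistor — find that current, then P = I²R for the one we want.
R_total = 965 + 40.8 + 3490 = 4496 Ω
I = V / R_total = 20.1 / 4496 = 0.004471 A
P_R1 = I² × R1 = (0.004471)² × 965 = 0.01929 W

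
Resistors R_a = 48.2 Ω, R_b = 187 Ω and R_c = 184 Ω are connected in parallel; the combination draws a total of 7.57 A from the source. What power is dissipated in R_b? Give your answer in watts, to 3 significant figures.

The branches share the same voltage, but only the total current is given — find V from the equivalent resistance first.
1/R_eq = 1/48.2 + 1/187 + 1/184 ⇒ R_eq = 31.72 Ω
V = I_total × R_eq = 7.570 × 31.72 = 240.1 V
P_R_b = V² / R_b = (240.1)² / 187 = 308.3 W

308 W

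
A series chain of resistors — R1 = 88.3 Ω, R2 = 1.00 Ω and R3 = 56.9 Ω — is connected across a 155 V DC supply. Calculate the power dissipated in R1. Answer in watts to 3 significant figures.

99.2 W

Series elements share the same current, so find I first, then use P = I²R.
R_total = 88.3 + 1.00 + 56.9 = 146.2 Ω
I = V / R_total = 155 / 146.2 = 1.060 A
P_R1 = I² × R1 = (1.060)² × 88.3 = 99.25 W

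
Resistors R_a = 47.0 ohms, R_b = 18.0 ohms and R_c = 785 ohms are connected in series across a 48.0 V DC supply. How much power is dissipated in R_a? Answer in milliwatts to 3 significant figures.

Every series element carries the same I. Get I from the total resistance, then P = I² × R_a.
R_total = 47.0 + 18.0 + 785 = 850.0 Ω
I = V / R_total = 48.0 / 850.0 = 0.05647 A
P_R_a = I² × R_a = (0.05647)² × 47.0 = 0.1499 W

150 mW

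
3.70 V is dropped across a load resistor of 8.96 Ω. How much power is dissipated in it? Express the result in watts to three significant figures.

1.53 W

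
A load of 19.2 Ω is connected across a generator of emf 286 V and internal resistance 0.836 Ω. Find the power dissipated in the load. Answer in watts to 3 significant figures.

3910 W

With r and R in series, I = ε/(r+R); the load dissipates I²R.
I = ε / (r + R) = 286 / (0.836 + 19.2) = 14.27 A
P_load = I² R = (14.27)² × 19.2 = 3912 W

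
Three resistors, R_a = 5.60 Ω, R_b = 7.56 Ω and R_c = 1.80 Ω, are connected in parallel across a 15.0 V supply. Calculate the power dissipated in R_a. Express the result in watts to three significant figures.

Each parallel branch sees the full supply voltage, so P = V²/R applies directly to the target branch.
P_R_a = V² / R_a = (15.0)² / 5.60 Ω = 40.18 W

40.2 W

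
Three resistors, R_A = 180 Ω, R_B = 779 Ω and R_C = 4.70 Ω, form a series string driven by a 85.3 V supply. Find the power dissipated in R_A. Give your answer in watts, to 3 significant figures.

Since the resistors are in series they all carry the loop current I = V/R_total; the power in any one is I²R.
R_total = 180 + 779 + 4.70 = 963.7 Ω
I = V / R_total = 85.3 / 963.7 = 0.08851 A
P_R_A = I² × R_A = (0.08851)² × 180 = 1.410 W

1.41 W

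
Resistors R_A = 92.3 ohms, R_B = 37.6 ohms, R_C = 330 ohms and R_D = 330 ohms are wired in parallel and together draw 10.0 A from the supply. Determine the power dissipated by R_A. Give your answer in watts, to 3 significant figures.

573 W

We need the common branch voltage; get it from I_total × R_eq, then P = V²/R for the branch.
1/R_eq = 1/92.3 + 1/37.6 + 1/330 + 1/330 ⇒ R_eq = 22.99 Ω
V = I_total × R_eq = 10.00 × 22.99 = 229.9 V
P_R_A = V² / R_A = (229.9)² / 92.3 = 572.8 W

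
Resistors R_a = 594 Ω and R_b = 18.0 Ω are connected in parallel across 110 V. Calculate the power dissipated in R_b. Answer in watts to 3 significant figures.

672 W

Each parallel branch sees the full supply voltage, so P = V²/R applies directly to the target branch.
P_R_b = V² / R_b = (110)² / 18.0 Ω = 672.2 W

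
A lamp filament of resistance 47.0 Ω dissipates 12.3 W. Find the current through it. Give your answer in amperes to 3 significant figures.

0.512 A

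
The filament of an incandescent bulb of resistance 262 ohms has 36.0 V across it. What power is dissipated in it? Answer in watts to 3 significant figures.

We know the drop across the element and its resistance — P = V²/R, one step.
P = (36.0 V)² / 262 Ω = 4.947 W

4.95 W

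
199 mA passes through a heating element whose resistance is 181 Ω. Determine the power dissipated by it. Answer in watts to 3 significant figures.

7.17 W

The current through and the resistance of the element are both given; use P = I²R.
P = (0.1990 A)² × 181 Ω = 7.168 W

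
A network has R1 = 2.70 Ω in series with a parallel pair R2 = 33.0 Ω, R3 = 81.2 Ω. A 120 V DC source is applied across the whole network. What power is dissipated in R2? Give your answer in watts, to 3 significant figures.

Replace R2 and R3 with their parallel equivalent so the circuit becomes R1 in series with R_p.
R_p = (33.0×81.2)/(33.0+81.2) = 23.46 Ω
R_total = 2.70 + 23.46 = 26.16 Ω
I = V / R_total = 120 / 26.16 = 4.586 A
Voltage across the parallel pair: V_p = I × R_p = 4.586 × 23.46 = 107.6 V
R2 sees V_p directly, so P = V_p² / R2.
P_R2 = (107.6)² / 33.0 = 350.9 W

351 W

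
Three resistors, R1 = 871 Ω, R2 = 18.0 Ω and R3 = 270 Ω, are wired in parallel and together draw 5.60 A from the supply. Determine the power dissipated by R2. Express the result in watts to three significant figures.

Only the total current is stated, so first find the parallel equivalent to get the voltage across the combination.
1/R_eq = 1/871 + 1/18.0 + 1/270 ⇒ R_eq = 16.55 Ω
V = I_total × R_eq = 5.600 × 16.55 = 92.70 V
P_R2 = V² / R2 = (92.70)² / 18.0 = 477.4 W

477 W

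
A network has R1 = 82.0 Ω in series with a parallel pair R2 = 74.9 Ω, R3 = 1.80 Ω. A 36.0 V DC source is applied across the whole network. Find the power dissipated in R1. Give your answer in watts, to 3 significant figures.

First combine the parallel branches into one equivalent R_p, then R1 + R_p is a series pair.
R_p = (74.9×1.80)/(74.9+1.80) = 1.758 Ω
R_total = 82.0 + 1.758 = 83.76 Ω
I = V / R_total = 36.0 / 83.76 = 0.4298 A
R1 carries the full series current, so P = I²R.
P_R1 = (0.4298)² × 82.0 = 15.15 W

15.1 W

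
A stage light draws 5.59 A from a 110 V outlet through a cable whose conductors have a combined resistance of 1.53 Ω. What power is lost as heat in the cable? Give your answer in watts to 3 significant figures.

Only the current and the line resistance are needed for the I²R loss.
The cable carries the full 5.59 A.
P_line = I² R_line = (5.590)² × 1.53 = 47.81 W

47.8 W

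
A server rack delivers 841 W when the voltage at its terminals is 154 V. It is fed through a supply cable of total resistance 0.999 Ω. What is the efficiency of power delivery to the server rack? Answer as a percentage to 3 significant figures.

I = P / V = 841 / 154 = 5.461 A through the supply cable.
P_line = I² R_line = (5.461)² × 0.999 = 29.79 W
P_source = P_load + P_line = 841.0 + 29.79 = 870.8 W
η = P_load / P_source = 841.0 / 870.8 = 0.9658

96.6 %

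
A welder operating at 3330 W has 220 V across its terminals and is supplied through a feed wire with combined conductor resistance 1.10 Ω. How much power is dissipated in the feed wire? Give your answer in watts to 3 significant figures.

The feed wire and load are in series, so the same current flows in both; the loss is I²R_line.
I = P / V = 3330 / 220 = 15.14 A through the feed wire.
P_line = I² R_line = (15.14)² × 1.10 = 252.0 W

252 W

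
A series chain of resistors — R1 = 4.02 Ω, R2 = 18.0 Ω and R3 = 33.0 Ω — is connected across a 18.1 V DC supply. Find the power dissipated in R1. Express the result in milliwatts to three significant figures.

In a series string the same current flows through every resistor — find that current, then P = I²R for the one we want.
R_total = 4.02 + 18.0 + 33.0 = 55.02 Ω
I = V / R_total = 18.1 / 55.02 = 0.3290 A
P_R1 = I² × R1 = (0.3290)² × 4.02 = 0.4351 W

435 mW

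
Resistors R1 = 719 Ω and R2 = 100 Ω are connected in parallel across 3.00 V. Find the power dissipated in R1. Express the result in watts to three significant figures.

The supply voltage appears across each parallel branch — just use P = V²/R1.
P_R1 = V² / R1 = (3.00)² / 719 Ω = 0.01252 W

0.0125 W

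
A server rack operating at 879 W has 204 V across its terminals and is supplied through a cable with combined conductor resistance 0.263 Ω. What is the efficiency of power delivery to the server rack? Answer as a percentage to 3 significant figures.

I = P / V = 879 / 204 = 4.309 A through the cable.
P_line = I² R_line = (4.309)² × 0.263 = 4.883 W
P_source = P_load + P_line = 879.0 + 4.883 = 883.9 W
η = P_load / P_source = 879.0 / 883.9 = 0.9945

99.4 %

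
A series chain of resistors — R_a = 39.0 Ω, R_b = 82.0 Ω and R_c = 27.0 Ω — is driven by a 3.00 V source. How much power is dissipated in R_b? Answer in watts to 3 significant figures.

The current is common to all series resistors; compute it, then apply P = I²R for the target.
R_total = 39.0 + 82.0 + 27.0 = 148.0 Ω
I = V / R_total = 3.00 / 148.0 = 0.02027 A
P_R_b = I² × R_b = (0.02027)² × 82.0 = 0.03369 W

0.0337 W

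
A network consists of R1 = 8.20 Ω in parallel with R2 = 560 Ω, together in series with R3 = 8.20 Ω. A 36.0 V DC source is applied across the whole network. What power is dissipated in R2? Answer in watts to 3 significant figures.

0.570 W

Reduce the parallel combination to a single R_p; the circuit then becomes R_p in series with the remaining resistor.
R_p = (8.20×560)/(8.20+560) = 8.082 Ω
R_total = R_p + 8.20 = 8.082 + 8.20 = 16.28 Ω
I = V / R_total = 36.0 / 16.28 = 2.211 A
Voltage across the parallel pair: V_p = I × R_p = 2.211 × 8.082 = 17.87 V
R2 has V_p across it, so P = V_p²/R2.
P_R2 = (17.87)² / 560 = 0.5702 W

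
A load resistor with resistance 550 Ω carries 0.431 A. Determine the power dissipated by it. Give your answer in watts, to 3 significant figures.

102 W

Current and resistance are given, so P = I²R is the direct form.
P = (0.4310 A)² × 550 Ω = 102.2 W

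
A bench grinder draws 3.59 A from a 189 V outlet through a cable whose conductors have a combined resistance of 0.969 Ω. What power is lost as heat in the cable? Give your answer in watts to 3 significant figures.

Line loss is just I²R for the cable — we know both I and R_line directly.
The cable carries the full 3.59 A.
P_line = I² R_line = (3.590)² × 0.969 = 12.49 W

12.5 W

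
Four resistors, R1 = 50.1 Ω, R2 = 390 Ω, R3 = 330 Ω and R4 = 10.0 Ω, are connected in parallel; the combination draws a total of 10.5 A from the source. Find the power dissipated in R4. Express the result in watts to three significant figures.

We need the common branch voltage; get it from I_total × R_eq, then P = V²/R for the branch.
1/R_eq = 1/50.1 + 1/390 + 1/330 + 1/10.0 ⇒ R_eq = 7.965 Ω
V = I_total × R_eq = 10.50 × 7.965 = 83.63 V
P_R4 = V² / R4 = (83.63)² / 10.0 = 699.4 W

699 W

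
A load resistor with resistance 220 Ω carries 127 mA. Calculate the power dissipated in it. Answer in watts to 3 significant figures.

Knowing I and R, the power is just I²R — no need to find V first.
P = (0.1270 A)² × 220 Ω = 3.548 W

3.55 W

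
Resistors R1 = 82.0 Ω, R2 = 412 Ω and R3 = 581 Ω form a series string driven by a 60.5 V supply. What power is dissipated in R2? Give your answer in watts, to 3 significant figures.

1.30 W

Series elements share the same current, so find I first, then use P = I²R.
R_total = 82.0 + 412 + 581 = 1075 Ω
I = V / R_total = 60.5 / 1075 = 0.05628 A
P_R2 = I² × R2 = (0.05628)² × 412 = 1.305 W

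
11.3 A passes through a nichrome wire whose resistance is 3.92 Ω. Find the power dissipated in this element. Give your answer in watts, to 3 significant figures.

501 W

Knowing I and R, the power is just I²R — no need to find V first.
P = (11.30 A)² × 3.92 Ω = 500.5 W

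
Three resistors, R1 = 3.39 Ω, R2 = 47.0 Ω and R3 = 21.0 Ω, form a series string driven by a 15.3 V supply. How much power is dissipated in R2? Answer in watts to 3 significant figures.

2.16 W

In a series string the same current flows through every resistor — find that current, then P = I²R for the one we want.
R_total = 3.39 + 47.0 + 21.0 = 71.39 Ω
I = V / R_total = 15.3 / 71.39 = 0.2143 A
P_R2 = I² × R2 = (0.2143)² × 47.0 = 2.159 W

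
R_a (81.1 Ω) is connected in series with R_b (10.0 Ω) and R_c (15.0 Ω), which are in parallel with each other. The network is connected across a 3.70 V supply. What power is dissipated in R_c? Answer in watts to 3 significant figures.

Collapse R_b‖R_c to a single equivalent, reducing the network to two series elements.
R_p = (10.0×15.0)/(10.0+15.0) = 6.000 Ω
R_total = 81.1 + 6.000 = 87.10 Ω
I = V / R_total = 3.70 / 87.10 = 0.04248 A
Voltage across the parallel pair: V_p = I × R_p = 0.04248 × 6.000 = 0.2549 V
R_c sees V_p directly, so P = V_p² / R_c.
P_R_c = (0.2549)² / 15.0 = 0.004331 W

0.00433 W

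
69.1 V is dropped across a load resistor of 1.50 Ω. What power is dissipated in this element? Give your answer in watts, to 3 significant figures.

Voltage and resistance are given, so P = V²/R is the one-step route.
P = (69.1 V)² / 1.50 Ω = 3183 W

3180 W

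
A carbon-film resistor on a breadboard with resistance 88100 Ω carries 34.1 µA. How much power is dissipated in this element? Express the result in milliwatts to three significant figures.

0.102 mW

Knowing I and R, the power is just I²R — no need to find V first.
P = (0.00003410 A)² × 88100 Ω = 0.0001024 W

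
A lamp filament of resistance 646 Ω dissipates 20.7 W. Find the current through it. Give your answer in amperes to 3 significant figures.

0.179 A

From P = V I = I²R = V²/R, with the two given quantities we get I = √(P / R).
I = √(20.7 / 646) = 0.1790 A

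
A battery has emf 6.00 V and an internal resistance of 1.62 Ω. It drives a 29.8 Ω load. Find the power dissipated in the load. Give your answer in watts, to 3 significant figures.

With r and R in series, I = ε/(r+R); the load dissipates I²R.
I = ε / (r + R) = 6.00 / (1.62 + 29.8) = 0.1910 A
P_load = I² R = (0.1910)² × 29.8 = 1.087 W

1.09 W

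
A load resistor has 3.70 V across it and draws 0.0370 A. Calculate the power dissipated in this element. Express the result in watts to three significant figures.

With V and I both given, power follows immediately from P = V I.
P = 3.70 V × 0.03700 A = 0.1369 W

0.137 W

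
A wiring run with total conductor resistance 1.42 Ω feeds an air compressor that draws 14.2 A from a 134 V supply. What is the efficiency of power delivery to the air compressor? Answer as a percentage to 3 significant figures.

The wiring run carries the full 14.2 A.
P_line = I² R_line = (14.20)² × 1.42 = 286.3 W
P_source = V I = 134 × 14.20 = 1903 W; P_load = 1616 W
η = P_load / P_source = 1616 / 1903 = 0.8495

85.0 %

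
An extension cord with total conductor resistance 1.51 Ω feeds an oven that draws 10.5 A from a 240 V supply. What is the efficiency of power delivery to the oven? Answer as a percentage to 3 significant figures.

The extension cord carries the full 10.5 A.
P_line = I² R_line = (10.50)² × 1.51 = 166.5 W
P_source = V I = 240 × 10.50 = 2520 W; P_load = 2354 W
η = P_load / P_source = 2354 / 2520 = 0.9339

93.4 %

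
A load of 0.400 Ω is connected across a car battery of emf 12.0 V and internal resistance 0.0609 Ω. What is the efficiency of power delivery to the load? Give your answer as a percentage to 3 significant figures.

86.8 %

η = P_load/(P_load+P_int) = I²R/(I²R+I²r) = R/(R+r) — the I² cancels for series elements.
η = R / (R + r) = 0.400 / (0.400 + 0.0609) = 0.8679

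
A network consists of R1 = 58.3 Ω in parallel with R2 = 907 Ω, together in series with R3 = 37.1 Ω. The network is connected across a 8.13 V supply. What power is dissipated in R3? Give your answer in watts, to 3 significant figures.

First find R_p for the parallel pair, then treat R_p + R3 as a series loop.
R_p = (58.3×907)/(58.3+907) = 54.78 Ω
R_total = R_p + 37.1 = 54.78 + 37.1 = 91.88 Ω
I = V / R_total = 8.13 / 91.88 = 0.08849 A
R3 carries the full series current, so P = I²R.
P_R3 = (0.08849)² × 37.1 = 0.2905 W

0.290 W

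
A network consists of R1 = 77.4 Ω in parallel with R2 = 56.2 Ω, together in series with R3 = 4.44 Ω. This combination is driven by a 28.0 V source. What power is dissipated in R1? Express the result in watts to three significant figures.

7.84 W

Reduce the parallel combination to a single R_p; the circuit then becomes R_p in series with the remaining resistor.
R_p = (77.4×56.2)/(77.4+56.2) = 32.56 Ω
R_total = R_p + 4.44 = 32.56 + 4.44 = 37.00 Ω
I = V / R_total = 28.0 / 37.00 = 0.7568 A
Voltage across the parallel pair: V_p = I × R_p = 0.7568 × 32.56 = 24.64 V
R1 has V_p across it, so P = V_p²/R1.
P_R1 = (24.64)² / 77.4 = 7.844 W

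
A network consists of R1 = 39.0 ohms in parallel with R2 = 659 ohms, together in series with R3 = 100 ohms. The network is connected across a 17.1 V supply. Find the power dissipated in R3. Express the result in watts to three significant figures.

First find R_p for the parallel pair, then treat R_p + R3 as a series loop.
R_p = (39.0×659)/(39.0+659) = 36.82 Ω
R_total = R_p + 100 = 36.82 + 100 = 136.8 Ω
I = V / R_total = 17.1 / 136.8 = 0.1250 A
R3 carries the full series current, so P = I²R.
P_R3 = (0.1250)² × 100 = 1.562 W

1.56 W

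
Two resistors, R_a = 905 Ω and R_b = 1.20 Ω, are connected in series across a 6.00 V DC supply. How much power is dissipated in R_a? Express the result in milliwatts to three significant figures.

In a series string the same current flows through every resistor — find that current, then P = I²R for the one we want.
R_total = 905 + 1.20 = 906.2 Ω
I = V / R_total = 6.00 / 906.2 = 0.006621 A
P_R_a = I² × R_a = (0.006621)² × 905 = 0.03967 W

39.7 mW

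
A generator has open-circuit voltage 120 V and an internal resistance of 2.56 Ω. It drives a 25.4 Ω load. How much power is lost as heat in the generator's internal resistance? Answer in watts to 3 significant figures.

47.2 W

r is in series with the load, so it carries the full circuit current — the loss in it is I²r.
I = ε / (r + R) = 120 / (2.56 + 25.4) = 4.292 A
P_int = I² r = (4.292)² × 2.56 = 47.16 W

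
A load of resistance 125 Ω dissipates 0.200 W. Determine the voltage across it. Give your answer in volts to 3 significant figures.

Rearranging the power relation for the two known quantities gives V = √(P R).
V = √(0.200 × 125) = 5.000 V

5.00 V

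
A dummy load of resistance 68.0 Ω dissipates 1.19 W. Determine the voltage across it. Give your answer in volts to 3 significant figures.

Rearranging the power relation for the two known quantities gives V = √(P R).
V = √(1.19 × 68.0) = 8.996 V

9.00 V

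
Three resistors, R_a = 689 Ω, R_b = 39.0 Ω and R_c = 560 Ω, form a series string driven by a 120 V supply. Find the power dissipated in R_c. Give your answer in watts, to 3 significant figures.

4.86 W

Every series element carries the same I. Get I from the total resistance, then P = I² × R_c.
R_total = 689 + 39.0 + 560 = 1288 Ω
I = V / R_total = 120 / 1288 = 0.09317 A
P_R_c = I² × R_c = (0.09317)² × 560 = 4.861 W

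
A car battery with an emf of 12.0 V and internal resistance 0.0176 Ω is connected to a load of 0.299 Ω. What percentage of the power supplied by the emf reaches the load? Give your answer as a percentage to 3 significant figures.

94.4 %

Efficiency is P_load / P_total. With a series r and R sharing the same I, P = I²R for each, so η = R/(R+r).
η = R / (R + r) = 0.299 / (0.299 + 0.0176) = 0.9444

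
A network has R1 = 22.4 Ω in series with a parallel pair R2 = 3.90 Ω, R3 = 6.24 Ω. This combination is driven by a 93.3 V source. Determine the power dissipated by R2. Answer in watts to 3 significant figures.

20.9 W

Collapse R2‖R3 to a single equivalent, reducing the network to two series elements.
R_p = (3.90×6.24)/(3.90+6.24) = 2.400 Ω
R_total = 22.4 + 2.400 = 24.80 Ω
I = V / R_total = 93.3 / 24.80 = 3.762 A
Voltage across the parallel pair: V_p = I × R_p = 3.762 × 2.400 = 9.029 V
With V_p across R2, its power is V_p²/R2.
P_R2 = (9.029)² / 3.90 = 20.90 W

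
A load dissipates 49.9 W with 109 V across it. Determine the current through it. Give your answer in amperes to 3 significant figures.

0.458 A

Inverting the appropriate power form: I = P / V.
I = 49.9 / 109 = 0.4578 A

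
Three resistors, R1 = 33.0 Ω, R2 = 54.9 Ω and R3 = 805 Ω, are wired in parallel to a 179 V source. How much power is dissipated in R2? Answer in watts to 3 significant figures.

Parallel branches share the same voltage; P = V²/R gives the branch power in one step.
P_R2 = V² / R2 = (179)² / 54.9 Ω = 583.6 W

584 W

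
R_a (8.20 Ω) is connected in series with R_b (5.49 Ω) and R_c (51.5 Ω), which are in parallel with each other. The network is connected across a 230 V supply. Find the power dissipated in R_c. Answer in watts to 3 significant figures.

146 W

First combine the parallel branches into one equivalent R_p, then R_a + R_p is a series pair.
R_p = (5.49×51.5)/(5.49+51.5) = 4.961 Ω
R_total = 8.20 + 4.961 = 13.16 Ω
I = V / R_total = 230 / 13.16 = 17.48 A
Voltage across the parallel pair: V_p = I × R_p = 17.48 × 4.961 = 86.70 V
R_c is across V_p, so use P = V²/R for that branch.
P_R_c = (86.70)² / 51.5 = 146.0 W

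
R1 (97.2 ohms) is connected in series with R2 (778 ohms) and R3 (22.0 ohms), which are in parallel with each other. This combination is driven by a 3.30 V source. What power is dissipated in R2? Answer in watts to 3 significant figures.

0.000456 W

Replace R2 and R3 with their parallel equivalent so the circuit becomes R1 in series with R_p.
R_p = (778×22.0)/(778+22.0) = 21.39 Ω
R_total = 97.2 + 21.39 = 118.6 Ω
I = V / R_total = 3.30 / 118.6 = 0.02783 A
Voltage across the parallel pair: V_p = I × R_p = 0.02783 × 21.39 = 0.5953 V
R2 sees V_p directly, so P = V_p² / R2.
P_R2 = (0.5953)² / 778 = 0.0004556 W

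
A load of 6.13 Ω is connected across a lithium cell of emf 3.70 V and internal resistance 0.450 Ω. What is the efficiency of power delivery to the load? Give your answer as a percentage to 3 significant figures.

Both r and R carry the same current, so the power split is just the resistance split: η = R/(R+r).
η = R / (R + r) = 6.13 / (6.13 + 0.450) = 0.9316

93.2 %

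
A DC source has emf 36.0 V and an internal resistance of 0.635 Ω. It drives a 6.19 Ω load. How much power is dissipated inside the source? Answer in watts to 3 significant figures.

17.7 W

The internal resistance carries the same current as the load; P_int = I²r.
I = ε / (r + R) = 36.0 / (0.635 + 6.19) = 5.275 A
P_int = I² r = (5.275)² × 0.635 = 17.67 W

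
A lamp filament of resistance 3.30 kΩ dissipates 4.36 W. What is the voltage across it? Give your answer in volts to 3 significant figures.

120 V

Inverting the appropriate power form: V = √(P R).
V = √(4.36 × 3300) = 119.9 V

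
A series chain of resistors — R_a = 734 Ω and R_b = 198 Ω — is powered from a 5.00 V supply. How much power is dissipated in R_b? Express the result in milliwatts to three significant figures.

The current is common to all series resistors; compute it, then apply P = I²R for the target.
R_total = 734 + 198 = 932.0 Ω
I = V / R_total = 5.00 / 932.0 = 0.005365 A
P_R_b = I² × R_b = (0.005365)² × 198 = 0.005699 W

5.70 mW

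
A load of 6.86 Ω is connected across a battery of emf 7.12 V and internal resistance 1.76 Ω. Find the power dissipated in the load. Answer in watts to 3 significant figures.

4.68 W

With r and R in series, I = ε/(r+R); the load dissipates I²R.
I = ε / (r + R) = 7.12 / (1.76 + 6.86) = 0.8260 A
P_load = I² R = (0.8260)² × 6.86 = 4.680 W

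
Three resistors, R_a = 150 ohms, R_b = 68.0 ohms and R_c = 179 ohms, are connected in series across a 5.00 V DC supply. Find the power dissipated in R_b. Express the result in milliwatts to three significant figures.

Series elements share the same current, so find I first, then use P = I²R.
R_total = 150 + 68.0 + 179 = 397.0 Ω
I = V / R_total = 5.00 / 397.0 = 0.01259 A
P_R_b = I² × R_b = (0.01259)² × 68.0 = 0.01079 W

10.8 mW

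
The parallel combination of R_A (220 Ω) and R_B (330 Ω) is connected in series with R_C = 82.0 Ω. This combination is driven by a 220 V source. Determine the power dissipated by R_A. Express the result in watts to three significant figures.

83.7 W

Collapse the R_A‖R_B pair into one equivalent R_p; then R_p and R_C form a series string.
R_p = (220×330)/(220+330) = 132.0 Ω
R_total = R_p + 82.0 = 132.0 + 82.0 = 214.0 Ω
I = V / R_total = 220 / 214.0 = 1.028 A
Voltage across the parallel pair: V_p = I × R_p = 1.028 × 132.0 = 135.7 V
R_A has V_p across it, so P = V_p²/R_A.
P_R_A = (135.7)² / 220 = 83.70 W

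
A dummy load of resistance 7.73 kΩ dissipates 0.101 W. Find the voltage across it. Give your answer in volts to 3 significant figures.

27.9 V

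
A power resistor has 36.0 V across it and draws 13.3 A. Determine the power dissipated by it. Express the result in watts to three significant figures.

Both the voltage across and the current through the element are known, so P = V I applies directly.
P = 36.0 V × 13.30 A = 478.8 W

479 W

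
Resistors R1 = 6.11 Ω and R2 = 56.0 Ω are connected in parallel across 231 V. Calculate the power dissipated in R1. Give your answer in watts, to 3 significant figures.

The supply voltage appears across each parallel branch — just use P = V²/R1.
P_R1 = V² / R1 = (231)² / 6.11 Ω = 8733 W

8730 W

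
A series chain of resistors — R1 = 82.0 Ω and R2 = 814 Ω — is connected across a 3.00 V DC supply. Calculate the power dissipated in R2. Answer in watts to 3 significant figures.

0.00913 W

Series elements share the same current, so find I first, then use P = I²R.
R_total = 82.0 + 814 = 896.0 Ω
I = V / R_total = 3.00 / 896.0 = 0.003348 A
P_R2 = I² × R2 = (0.003348)² × 814 = 0.009125 W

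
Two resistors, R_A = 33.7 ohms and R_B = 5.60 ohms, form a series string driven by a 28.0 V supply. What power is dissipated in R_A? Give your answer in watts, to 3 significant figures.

Since the resistors are in series they all carry the loop current I = V/R_total; the power in any one is I²R.
R_total = 33.7 + 5.60 = 39.30 Ω
I = V / R_total = 28.0 / 39.30 = 0.7125 A
P_R_A = I² × R_A = (0.7125)² × 33.7 = 17.11 W

17.1 W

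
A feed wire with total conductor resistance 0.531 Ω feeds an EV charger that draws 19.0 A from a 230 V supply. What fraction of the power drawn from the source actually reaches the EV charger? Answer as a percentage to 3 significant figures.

95.6 %

The feed wire carries the full 19.0 A.
P_line = I² R_line = (19.00)² × 0.531 = 191.7 W
P_source = V I = 230 × 19.00 = 4370 W; P_load = 4178 W
η = P_load / P_source = 4178 / 4370 = 0.9561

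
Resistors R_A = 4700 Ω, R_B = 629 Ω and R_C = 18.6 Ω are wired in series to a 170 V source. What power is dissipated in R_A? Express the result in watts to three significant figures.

In a series string the same current flows through every resistor — find that current, then P = I²R for the one we want.
R_total = 4700 + 629 + 18.6 = 5348 Ω
I = V / R_total = 170 / 5348 = 0.03179 A
P_R_A = I² × R_A = (0.03179)² × 4700 = 4.750 W

4.75 W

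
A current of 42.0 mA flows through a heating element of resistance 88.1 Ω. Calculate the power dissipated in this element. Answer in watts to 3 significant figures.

The current through and the resistance of the element are both given; use P = I²R.
P = (0.04200 A)² × 88.1 Ω = 0.1554 W

0.155 W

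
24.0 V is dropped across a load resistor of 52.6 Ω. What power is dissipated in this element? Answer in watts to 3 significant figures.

11.0 W

With V across and R both known, P = V²/R gives the dissipation directly.
P = (24.0 V)² / 52.6 Ω = 10.95 W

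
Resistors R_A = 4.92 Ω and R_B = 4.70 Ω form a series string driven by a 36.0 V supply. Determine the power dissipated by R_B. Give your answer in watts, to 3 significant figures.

Every series element carries the same I. Get I from the total resistance, then P = I² × R_B.
R_total = 4.92 + 4.70 = 9.620 Ω
I = V / R_total = 36.0 / 9.620 = 3.742 A
P_R_B = I² × R_B = (3.742)² × 4.70 = 65.82 W

65.8 W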